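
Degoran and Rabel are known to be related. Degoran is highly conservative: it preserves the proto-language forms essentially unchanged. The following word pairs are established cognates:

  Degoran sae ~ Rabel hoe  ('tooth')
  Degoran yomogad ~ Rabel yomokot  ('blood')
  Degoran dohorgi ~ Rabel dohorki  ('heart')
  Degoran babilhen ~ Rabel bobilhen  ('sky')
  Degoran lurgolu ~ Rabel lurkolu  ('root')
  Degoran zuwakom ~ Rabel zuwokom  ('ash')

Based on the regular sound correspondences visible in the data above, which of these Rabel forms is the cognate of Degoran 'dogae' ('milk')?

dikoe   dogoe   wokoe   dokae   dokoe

yomogad ~ yomokot — Degoran g corresponds to Rabel k between vowels (before a back vowel).
sae ~ hoe — Degoran a corresponds to Rabel o after a consonant, before a front vowel.
Applying these to Degoran 'dogae':
  dogae → dokae   (g→k between vowels (before a back vowel))
  dokae → dokoe   (a→o after a consonant, before a front vowel)
So the Rabel cognate is 'dokoe'.

dokoe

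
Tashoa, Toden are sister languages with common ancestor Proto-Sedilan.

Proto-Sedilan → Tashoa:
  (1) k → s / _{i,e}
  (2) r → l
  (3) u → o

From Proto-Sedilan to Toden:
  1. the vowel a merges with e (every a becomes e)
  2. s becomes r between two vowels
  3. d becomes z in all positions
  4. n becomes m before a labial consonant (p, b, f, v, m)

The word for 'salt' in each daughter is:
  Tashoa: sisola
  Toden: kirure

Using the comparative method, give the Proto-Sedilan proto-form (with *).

*kisura

Position 1: Tashoa has s, Toden has k. Toden preserves k here (none of its changes turn any other segment into k), so the proto-segment is *k.
Position 4: Tashoa has o, Toden has u. Toden preserves u here (none of its changes turn any other segment into u), so the proto-segment is *u.
This points to *kisura. Verify forward in each daughter:
Tashoa: *kisura
  kisura → sisura   [palatalisation]
  sisura → sisula   [unconditioned shift]
  sisula → sisola   [vowel merger]
  giving Tashoa sisola.
Toden: *kisura
  kisura → kisure   [vowel merger]
  kisure → kirure   [rhotacism]
  kirure (rule 3 does not apply)
  kirure (rule 4 does not apply)
  giving Toden kirure.
No other proto-form is consistent with every reflex, so the reconstruction is *kisura.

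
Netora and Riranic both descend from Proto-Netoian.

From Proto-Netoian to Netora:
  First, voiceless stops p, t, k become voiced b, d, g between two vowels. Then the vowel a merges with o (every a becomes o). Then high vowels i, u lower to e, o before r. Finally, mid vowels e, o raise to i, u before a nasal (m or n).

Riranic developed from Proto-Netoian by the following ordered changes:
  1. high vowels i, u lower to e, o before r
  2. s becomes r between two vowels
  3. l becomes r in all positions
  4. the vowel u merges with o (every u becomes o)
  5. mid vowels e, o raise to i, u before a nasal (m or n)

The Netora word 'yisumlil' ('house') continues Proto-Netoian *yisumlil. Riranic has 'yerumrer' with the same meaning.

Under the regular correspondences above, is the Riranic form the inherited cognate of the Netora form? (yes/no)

Derive the expected Riranic reflex of *yisumlil:
Riranic: start from *yisumlil.
  rule 1: no change — yisumlil
  rule 2 (rhotacism): yisumlil → yirumlil
  rule 3 (unconditioned shift): yirumlil → yirumrir
  rule 4 (vowel merger): yirumrir → yiromrir
  rule 5 (pre-nasal raising): yiromrir → yirumrir
  ⇒ Riranic yirumrir
The regular Riranic reflex would be 'yirumrir', but the attested form is 'yerumrer'. The correspondence is irregular, so they are not cognates (the Riranic form has a different source).

no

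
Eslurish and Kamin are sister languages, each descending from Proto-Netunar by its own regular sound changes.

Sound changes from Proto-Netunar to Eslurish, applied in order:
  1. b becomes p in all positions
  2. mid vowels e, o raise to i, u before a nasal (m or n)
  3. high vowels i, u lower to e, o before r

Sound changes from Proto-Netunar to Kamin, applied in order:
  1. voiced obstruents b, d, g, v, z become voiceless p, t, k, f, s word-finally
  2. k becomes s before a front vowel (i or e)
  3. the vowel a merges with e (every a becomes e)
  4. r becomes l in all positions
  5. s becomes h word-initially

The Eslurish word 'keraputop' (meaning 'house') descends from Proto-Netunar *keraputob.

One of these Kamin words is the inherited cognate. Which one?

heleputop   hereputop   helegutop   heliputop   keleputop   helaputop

heleputop

Kamin: *keraputob > keraputop > seraputop > sereputop > seleputop > heleputop  (by final devoicing, palatalisation, vowel merger, unconditioned shift, debuccalisation)
Among the options, 'heleputop' alone shows every Kamin change applied in order.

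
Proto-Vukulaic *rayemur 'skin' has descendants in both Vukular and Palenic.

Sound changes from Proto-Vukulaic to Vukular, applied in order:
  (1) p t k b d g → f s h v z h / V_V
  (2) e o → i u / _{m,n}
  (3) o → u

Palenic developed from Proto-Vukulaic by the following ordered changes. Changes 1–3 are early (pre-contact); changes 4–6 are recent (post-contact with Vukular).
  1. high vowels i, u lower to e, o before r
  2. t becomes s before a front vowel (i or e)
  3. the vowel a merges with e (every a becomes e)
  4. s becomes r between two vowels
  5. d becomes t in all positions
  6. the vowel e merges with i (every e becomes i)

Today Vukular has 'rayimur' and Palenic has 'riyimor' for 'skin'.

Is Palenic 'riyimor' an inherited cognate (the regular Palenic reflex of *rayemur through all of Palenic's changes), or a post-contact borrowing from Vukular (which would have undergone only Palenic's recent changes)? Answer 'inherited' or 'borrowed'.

inherited

If inherited, *rayemur would pass through all of Palenic's changes:
Palenic: start from *rayemur.
  rule 1 (pre-rhotic lowering): rayemur → rayemor
  rule 2: no change — rayemor
  rule 3 (vowel merger): rayemor → reyemor
  rule 4: no change — reyemor
  rule 5: no change — reyemor
  rule 6 (vowel merger): reyemor → riyimor
  ⇒ Palenic riyimor
If borrowed from Vukular 'rayimur' after the early changes, it would undergo only the recent ones:
  rule 4 (rhotacism): no change (rayimur)
  rule 5 (unconditioned shift): no change (rayimur)
  rule 6 (vowel merger): no change (rayimur)
  ⇒ as a loan: rayimur
Palenic 'riyimor' matches the inherited outcome exactly, so it is an inherited cognate, not a loan.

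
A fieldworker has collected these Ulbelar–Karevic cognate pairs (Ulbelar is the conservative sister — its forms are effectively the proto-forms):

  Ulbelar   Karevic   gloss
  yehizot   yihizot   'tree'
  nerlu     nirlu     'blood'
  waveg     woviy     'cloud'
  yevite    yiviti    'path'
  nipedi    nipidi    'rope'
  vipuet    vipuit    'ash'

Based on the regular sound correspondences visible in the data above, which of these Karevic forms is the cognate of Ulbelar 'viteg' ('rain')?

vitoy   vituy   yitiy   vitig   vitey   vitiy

vitiy

yehizot ~ yihizot, waveg ~ woviy — Ulbelar e corresponds to Karevic i after a consonant, before a consonant other than r, m, n, p, b, f, v.
waveg ~ woviy — Ulbelar g corresponds to Karevic y word-finally.
Applying these to Ulbelar 'viteg':
  viteg → vitig   (e→i after a consonant, before a consonant other than r, m, n, p, b, f, v)
  vitig → vitiy   (g→y word-finally)
So the Karevic cognate is 'vitiy'.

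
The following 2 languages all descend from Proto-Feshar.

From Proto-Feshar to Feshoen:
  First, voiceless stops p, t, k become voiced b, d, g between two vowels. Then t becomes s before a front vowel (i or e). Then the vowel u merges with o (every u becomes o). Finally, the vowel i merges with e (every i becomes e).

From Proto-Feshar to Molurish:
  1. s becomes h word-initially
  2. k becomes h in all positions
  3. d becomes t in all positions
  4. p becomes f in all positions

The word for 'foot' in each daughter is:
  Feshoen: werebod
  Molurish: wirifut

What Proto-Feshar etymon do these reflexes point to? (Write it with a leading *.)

Position 5: Feshoen has b, Molurish has f. Taking the neighbouring segments as reconstructed: Feshoen b could go back to *p or *b; Molurish f could go back to *p or *f — the one source consistent with every daughter is *p.
Position 6: Feshoen has o, Molurish has u. Molurish preserves u here (none of its changes turn any other segment into u), so the proto-segment is *u.
This points to *wiripud. Verify forward in each daughter:
Feshoen: *wiripud > wiribud > wiribod > werebod  (by intervocalic voicing, vowel merger, vowel merger)
Molurish: *wiripud > wiriput > wirifut  (by unconditioned shift, unconditioned shift)
*wiripud is the unique common source.

*wiripud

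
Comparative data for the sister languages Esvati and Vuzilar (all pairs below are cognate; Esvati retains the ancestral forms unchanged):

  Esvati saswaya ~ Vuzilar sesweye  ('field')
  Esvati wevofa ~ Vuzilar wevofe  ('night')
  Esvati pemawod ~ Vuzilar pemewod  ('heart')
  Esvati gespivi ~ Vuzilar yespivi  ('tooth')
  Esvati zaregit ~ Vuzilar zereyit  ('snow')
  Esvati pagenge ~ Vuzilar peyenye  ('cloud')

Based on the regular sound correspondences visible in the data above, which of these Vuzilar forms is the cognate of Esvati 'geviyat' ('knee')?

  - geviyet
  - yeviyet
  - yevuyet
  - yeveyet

gespivi ~ yespivi — Esvati g corresponds to Vuzilar y word-initially before a front vowel.
saswaya ~ sesweye, pemawod ~ pemewod — Esvati a corresponds to Vuzilar e after a consonant, before a consonant other than r, m, n, p, b, f, v.
Applying these to Esvati 'geviyat':
  geviyat → yeviyat   (g→y word-initially before a front vowel)
  yeviyat → yeviyet   (a→e after a consonant, before a consonant other than r, m, n, p, b, f, v)
So the Vuzilar cognate is 'yeviyet'.

yeviyet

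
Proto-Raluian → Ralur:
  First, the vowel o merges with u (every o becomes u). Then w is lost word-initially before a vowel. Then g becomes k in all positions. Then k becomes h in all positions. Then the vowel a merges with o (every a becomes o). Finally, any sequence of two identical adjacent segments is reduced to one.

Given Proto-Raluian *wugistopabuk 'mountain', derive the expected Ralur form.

Ralur: *wugistopabuk
  wugistopabuk → wugistupabuk   [vowel merger]
  wugistupabuk → ugistupabuk   [glide loss]
  ugistupabuk → ukistupabuk   [unconditioned shift]
  ukistupabuk → uhistupabuh   [unconditioned shift]
  uhistupabuh → uhistupobuh   [vowel merger]
  uhistupobuh (rule 6 does not apply)
  giving Ralur uhistupobuh.

uhistupobuh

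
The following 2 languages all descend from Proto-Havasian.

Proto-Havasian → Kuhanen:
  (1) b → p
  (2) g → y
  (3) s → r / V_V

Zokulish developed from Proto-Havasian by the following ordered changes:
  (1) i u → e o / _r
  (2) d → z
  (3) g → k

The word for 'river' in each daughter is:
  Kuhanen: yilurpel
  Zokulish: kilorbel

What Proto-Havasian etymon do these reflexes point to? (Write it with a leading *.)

*gilurbel

Position 1: Kuhanen has y, Zokulish has k. Taking the neighbouring segments as reconstructed: Kuhanen y could go back to *g or *y; Zokulish k could go back to *k or *g — the one source consistent with every daughter is *g.
Position 4: Kuhanen has u, Zokulish has o. Kuhanen preserves u here (none of its changes turn any other segment into u), so the proto-segment is *u.
Position 6: Kuhanen has p, Zokulish has b. Zokulish preserves b here (none of its changes turn any other segment into b), so the proto-segment is *b.
Continuing position by position gives *gilurbel; check it forward:
Kuhanen: *gilurbel > gilurpel > yilurpel  (by unconditioned shift, unconditioned shift)
Zokulish: *gilurbel
  gilurbel → gilorbel   [pre-rhotic lowering]
  gilorbel (rule 2 does not apply)
  gilorbel → kilorbel   [unconditioned shift]
  giving Zokulish kilorbel.
No other proto-form is consistent with every reflex, so the reconstruction is *gilurbel.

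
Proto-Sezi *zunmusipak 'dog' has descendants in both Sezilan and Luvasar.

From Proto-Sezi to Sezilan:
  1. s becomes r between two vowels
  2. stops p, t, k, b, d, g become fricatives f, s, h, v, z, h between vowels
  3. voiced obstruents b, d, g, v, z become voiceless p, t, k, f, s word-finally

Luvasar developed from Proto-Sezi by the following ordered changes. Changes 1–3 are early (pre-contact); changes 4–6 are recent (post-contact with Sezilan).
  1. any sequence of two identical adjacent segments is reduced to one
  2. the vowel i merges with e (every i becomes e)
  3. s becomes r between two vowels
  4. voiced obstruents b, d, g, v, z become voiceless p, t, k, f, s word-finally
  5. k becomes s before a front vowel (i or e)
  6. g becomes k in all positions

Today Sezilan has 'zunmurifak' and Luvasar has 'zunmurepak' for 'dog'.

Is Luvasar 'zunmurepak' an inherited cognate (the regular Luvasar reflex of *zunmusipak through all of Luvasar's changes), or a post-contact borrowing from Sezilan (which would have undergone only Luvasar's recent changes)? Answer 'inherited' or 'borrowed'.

inherited

If inherited, *zunmusipak would pass through all of Luvasar's changes:
Luvasar: *zunmusipak > zunmusepak > zunmurepak  (by vowel merger, rhotacism)
If borrowed from Sezilan 'zunmurifak' after the early changes, it would undergo only the recent ones:
  rule 4 (final devoicing): no change (zunmurifak)
  rule 5 (palatalisation): no change (zunmurifak)
  rule 6 (unconditioned shift): no change (zunmurifak)
  ⇒ as a loan: zunmurifak
Luvasar 'zunmurepak' matches the inherited outcome exactly, so it is an inherited cognate, not a loan.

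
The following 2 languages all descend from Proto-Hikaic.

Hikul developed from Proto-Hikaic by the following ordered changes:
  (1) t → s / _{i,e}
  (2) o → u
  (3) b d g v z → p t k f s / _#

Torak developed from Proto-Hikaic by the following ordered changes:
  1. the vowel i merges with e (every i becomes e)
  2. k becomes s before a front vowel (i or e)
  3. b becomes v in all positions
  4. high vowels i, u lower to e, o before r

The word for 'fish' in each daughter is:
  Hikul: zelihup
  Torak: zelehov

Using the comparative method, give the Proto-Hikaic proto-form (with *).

*zelihob

Position 4: Hikul has i, Torak has e. Hikul preserves i here (none of its changes turn any other segment into i), so the proto-segment is *i.
Position 6: Hikul has u, Torak has o. Taking the neighbouring segments as reconstructed: Hikul u could go back to *o or *u; Torak o can only go back to *o — the one source consistent with every daughter is *o.
Continuing position by position gives *zelihob; check it forward:
Hikul: start from *zelihob.
  rule 1: no change — zelihob
  rule 2 (vowel merger): zelihob → zelihub
  rule 3 (final devoicing): zelihub → zelihup
  ⇒ Hikul zelihup
Torak: *zelihob > zelehob > zelehov  (by vowel merger, unconditioned shift)
No other proto-form is consistent with every reflex, so the reconstruction is *zelihob.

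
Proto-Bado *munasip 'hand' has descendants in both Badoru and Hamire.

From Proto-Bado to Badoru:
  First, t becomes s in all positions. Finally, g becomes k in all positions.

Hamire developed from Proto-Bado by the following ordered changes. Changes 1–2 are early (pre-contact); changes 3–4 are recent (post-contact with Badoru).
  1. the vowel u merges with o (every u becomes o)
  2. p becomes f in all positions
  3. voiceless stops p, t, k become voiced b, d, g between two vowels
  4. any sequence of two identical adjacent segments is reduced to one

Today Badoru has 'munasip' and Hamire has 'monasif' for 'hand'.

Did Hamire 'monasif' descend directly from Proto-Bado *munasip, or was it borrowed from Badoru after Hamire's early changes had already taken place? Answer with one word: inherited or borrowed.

If inherited, *munasip would pass through all of Hamire's changes:
Hamire: *munasip > monasip > monasif  (by vowel merger, unconditioned shift)
If borrowed from Badoru 'munasip' after the early changes, it would undergo only the recent ones:
  rule 3 (intervocalic voicing): no change (munasip)
  rule 4 (degemination): no change (munasip)
  ⇒ as a loan: munasip
Hamire 'monasif' matches the inherited outcome exactly, so it is an inherited cognate, not a loan.

inherited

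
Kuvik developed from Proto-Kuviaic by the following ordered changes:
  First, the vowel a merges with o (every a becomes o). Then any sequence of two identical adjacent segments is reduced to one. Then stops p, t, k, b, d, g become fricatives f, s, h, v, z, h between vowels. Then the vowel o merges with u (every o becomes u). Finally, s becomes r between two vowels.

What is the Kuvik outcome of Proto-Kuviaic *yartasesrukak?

yurturesruhuk

Kuvik: *yartasesrukak > yortosesrukok > yortosesruhok > yurtusesruhuk > yurturesruhuk  (by vowel merger, intervocalic lenition, vowel merger, rhotacism)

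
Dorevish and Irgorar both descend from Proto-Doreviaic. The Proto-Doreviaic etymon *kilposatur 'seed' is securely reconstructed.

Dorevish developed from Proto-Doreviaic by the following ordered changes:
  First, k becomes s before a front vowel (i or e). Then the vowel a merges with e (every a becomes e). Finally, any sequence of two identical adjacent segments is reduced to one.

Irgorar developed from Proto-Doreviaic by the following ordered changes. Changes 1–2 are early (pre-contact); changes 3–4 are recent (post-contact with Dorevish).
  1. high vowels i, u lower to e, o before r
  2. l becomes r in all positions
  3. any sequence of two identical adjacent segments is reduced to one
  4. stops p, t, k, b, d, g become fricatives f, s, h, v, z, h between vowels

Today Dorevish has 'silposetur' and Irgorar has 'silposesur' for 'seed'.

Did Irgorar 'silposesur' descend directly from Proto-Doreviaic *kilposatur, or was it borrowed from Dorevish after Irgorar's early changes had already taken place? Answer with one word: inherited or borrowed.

borrowed

If inherited, *kilposatur would pass through all of Irgorar's changes:
Irgorar: start from *kilposatur.
  rule 1 (pre-rhotic lowering): kilposatur → kilposator
  rule 2 (unconditioned shift): kilposator → kirposator
  rule 3: no change — kirposator
  rule 4 (intervocalic lenition): kirposator → kirposasor
  ⇒ Irgorar kirposasor
If borrowed from Dorevish 'silposetur' after the early changes, it would undergo only the recent ones:
  rule 3 (degemination): no change (silposetur)
  rule 4 (intervocalic lenition): silposetur → silposesur
  ⇒ as a loan: silposesur
Irgorar 'silposesur' matches the loan outcome 'silposesur', not the inherited 'kirposasor' — it skipped the early Irgorar changes, so it was borrowed from Dorevish.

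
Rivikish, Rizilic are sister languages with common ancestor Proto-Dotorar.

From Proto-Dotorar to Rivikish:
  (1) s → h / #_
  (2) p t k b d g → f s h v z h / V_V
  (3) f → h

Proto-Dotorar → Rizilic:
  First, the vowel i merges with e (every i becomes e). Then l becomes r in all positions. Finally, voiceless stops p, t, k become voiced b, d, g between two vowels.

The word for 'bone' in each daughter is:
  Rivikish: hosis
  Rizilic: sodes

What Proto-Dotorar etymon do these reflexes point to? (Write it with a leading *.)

Position 3: Rivikish has s, Rizilic has d. Taking the neighbouring segments as reconstructed: Rivikish s could go back to *t or *s; Rizilic d could go back to *t or *d — the one source consistent with every daughter is *t.
Position 1: Rivikish has h, Rizilic has s. Rizilic preserves s here (none of its changes turn any other segment into s), so the proto-segment is *s.
Continuing position by position gives *sotis; check it forward:
Rivikish: *sotis > hotis > hosis  (by debuccalisation, intervocalic lenition)
Rizilic: *sotis
  sotis → sotes   [vowel merger]
  sotes (rule 2 does not apply)
  sotes → sodes   [intervocalic voicing]
  giving Rizilic sodes.
*sotis is the unique common source.

*sotis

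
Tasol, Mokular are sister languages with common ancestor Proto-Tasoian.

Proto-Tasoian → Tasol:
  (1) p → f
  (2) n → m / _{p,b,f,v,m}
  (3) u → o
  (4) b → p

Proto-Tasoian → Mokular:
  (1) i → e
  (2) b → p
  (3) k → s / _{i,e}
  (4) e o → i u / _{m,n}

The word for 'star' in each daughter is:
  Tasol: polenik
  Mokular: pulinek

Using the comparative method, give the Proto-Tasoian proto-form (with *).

*bulenik

Position 2: Tasol has o, Mokular has u. Taking the neighbouring segments as reconstructed: Tasol o could go back to *o or *u; Mokular u can only go back to *u — the one source consistent with every daughter is *u.
Position 4: Tasol has e, Mokular has i. Tasol preserves e here (none of its changes turn any other segment into e), so the proto-segment is *e.
Verify the candidate proto-form against each daughter:
Tasol: *bulenik
  bulenik (rule 1 does not apply)
  bulenik (rule 2 does not apply)
  bulenik → bolenik   [vowel merger]
  bolenik → polenik   [unconditioned shift]
  giving Tasol polenik.
Mokular: *bulenik > bulenek > pulenek > pulinek  (by vowel merger, unconditioned shift, pre-nasal raising)
Only *bulenik yields all of Tasol polenik, Mokular pulinek.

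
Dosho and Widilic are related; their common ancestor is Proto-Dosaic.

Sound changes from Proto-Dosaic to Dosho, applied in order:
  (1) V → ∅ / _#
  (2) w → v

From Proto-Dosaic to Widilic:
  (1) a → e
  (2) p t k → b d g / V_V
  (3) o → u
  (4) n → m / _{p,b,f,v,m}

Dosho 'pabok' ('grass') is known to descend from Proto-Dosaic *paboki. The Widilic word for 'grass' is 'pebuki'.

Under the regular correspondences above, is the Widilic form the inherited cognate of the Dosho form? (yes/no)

Derive the expected Widilic reflex of *paboki:
Widilic: start from *paboki.
  rule 1 (vowel merger): paboki → peboki
  rule 2 (intervocalic voicing): peboki → pebogi
  rule 3 (vowel merger): pebogi → pebugi
  rule 4: no change — pebugi
  ⇒ Widilic pebugi
The regular Widilic reflex would be 'pebugi', but the attested form is 'pebuki'. The correspondence is irregular, so they are not cognates (the Widilic form has a different source).

no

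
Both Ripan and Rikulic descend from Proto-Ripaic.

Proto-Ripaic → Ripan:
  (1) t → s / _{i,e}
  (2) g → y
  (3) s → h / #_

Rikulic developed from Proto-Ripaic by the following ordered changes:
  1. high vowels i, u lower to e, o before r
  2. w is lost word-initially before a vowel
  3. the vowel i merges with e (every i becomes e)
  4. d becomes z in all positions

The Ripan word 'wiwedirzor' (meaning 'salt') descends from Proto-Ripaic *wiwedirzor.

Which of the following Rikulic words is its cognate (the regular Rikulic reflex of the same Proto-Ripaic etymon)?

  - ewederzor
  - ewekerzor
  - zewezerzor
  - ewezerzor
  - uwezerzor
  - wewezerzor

Rikulic: *wiwedirzor
  wiwedirzor → wiwederzor   [pre-rhotic lowering]
  wiwederzor → iwederzor   [glide loss]
  iwederzor → ewederzor   [vowel merger]
  ewederzor → ewezerzor   [unconditioned shift]
  giving Rikulic ewezerzor.
Among the options, 'ewezerzor' alone shows every Rikulic change applied in order.

ewezerzor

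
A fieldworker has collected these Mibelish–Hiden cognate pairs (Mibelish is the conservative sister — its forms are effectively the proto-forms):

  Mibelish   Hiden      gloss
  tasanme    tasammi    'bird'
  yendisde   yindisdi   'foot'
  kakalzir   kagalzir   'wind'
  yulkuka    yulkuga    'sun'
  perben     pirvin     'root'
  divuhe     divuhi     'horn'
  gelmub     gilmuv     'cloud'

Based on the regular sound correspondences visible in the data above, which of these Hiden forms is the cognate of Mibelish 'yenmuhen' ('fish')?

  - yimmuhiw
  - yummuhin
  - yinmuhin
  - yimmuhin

yimmuhin

yendisde ~ yindisdi, perben ~ pirvin — Mibelish e corresponds to Hiden i after a consonant, before a nasal.
tasanme ~ tasammi — Mibelish n corresponds to Hiden m after a vowel, before a nasal.
Applying these to Mibelish 'yenmuhen':
  yenmuhen → yinmuhen   (e→i after a consonant, before a nasal)
  yinmuhen → yimmuhen   (n→m after a vowel, before a nasal)
  yimmuhen → yimmuhin   (e→i after a consonant, before a nasal)
So the Hiden cognate is 'yimmuhin'.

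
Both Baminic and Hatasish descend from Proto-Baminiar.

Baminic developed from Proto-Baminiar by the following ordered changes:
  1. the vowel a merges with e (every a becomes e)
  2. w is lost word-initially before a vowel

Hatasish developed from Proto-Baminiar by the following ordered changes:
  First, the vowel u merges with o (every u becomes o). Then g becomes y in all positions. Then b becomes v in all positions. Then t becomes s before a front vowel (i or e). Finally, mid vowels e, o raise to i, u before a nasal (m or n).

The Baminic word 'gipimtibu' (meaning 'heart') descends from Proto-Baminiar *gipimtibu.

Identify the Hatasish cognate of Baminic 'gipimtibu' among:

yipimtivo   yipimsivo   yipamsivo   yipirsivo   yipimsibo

Hatasish: start from *gipimtibu.
  rule 1 (vowel merger): gipimtibu → gipimtibo
  rule 2 (unconditioned shift): gipimtibo → yipimtibo
  rule 3 (unconditioned shift): yipimtibo → yipimtivo
  rule 4 (palatalisation): yipimtivo → yipimsivo
  rule 5: no change — yipimsivo
  ⇒ Hatasish yipimsivo
Only 'yipimsivo' matches the regular Hatasish development of *gipimtibu.

yipimsivo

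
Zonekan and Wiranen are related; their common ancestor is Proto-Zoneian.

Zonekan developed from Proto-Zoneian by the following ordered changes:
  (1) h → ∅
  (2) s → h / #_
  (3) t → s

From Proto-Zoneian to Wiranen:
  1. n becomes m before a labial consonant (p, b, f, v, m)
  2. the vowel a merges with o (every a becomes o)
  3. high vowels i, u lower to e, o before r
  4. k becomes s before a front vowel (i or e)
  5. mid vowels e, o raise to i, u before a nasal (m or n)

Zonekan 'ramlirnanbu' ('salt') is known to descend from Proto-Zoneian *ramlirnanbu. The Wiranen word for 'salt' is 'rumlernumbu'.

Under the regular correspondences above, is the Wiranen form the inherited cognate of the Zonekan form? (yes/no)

Derive the expected Wiranen reflex of *ramlirnanbu:
Wiranen: *ramlirnanbu
  ramlirnanbu → ramlirnambu   [nasal place assimilation]
  ramlirnambu → romlirnombu   [vowel merger]
  romlirnombu → romlernombu   [pre-rhotic lowering]
  romlernombu (rule 4 does not apply)
  romlernombu → rumlernumbu   [pre-nasal raising]
  giving Wiranen rumlernumbu.
Wiranen 'rumlernumbu' matches the regular reflex exactly, so the pair is cognate.

yes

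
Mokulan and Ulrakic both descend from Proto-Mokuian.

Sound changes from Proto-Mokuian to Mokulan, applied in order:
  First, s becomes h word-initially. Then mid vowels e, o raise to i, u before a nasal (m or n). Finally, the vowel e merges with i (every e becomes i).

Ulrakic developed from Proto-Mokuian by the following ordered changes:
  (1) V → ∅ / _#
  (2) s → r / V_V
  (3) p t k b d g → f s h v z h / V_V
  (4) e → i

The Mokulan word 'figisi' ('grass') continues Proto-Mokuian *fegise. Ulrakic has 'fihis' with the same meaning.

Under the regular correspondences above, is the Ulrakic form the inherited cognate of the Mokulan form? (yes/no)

Derive the expected Ulrakic reflex of *fegise:
Ulrakic: *fegise
  fegise → fegis   [apocope]
  fegis (rule 2 does not apply)
  fegis → fehis   [intervocalic lenition]
  fehis → fihis   [vowel merger]
  giving Ulrakic fihis.
Ulrakic 'fihis' matches the regular reflex exactly, so the pair is cognate.

yes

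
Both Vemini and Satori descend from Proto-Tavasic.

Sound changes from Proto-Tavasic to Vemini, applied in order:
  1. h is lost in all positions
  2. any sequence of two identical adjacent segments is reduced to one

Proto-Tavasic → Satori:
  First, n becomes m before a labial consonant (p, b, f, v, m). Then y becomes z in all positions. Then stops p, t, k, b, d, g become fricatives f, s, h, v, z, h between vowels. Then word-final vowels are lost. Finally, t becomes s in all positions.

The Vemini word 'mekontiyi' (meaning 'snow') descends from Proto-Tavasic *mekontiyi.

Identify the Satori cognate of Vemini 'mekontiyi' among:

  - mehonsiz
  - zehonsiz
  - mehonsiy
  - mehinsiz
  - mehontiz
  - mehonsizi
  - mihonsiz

Satori: *mekontiyi
  mekontiyi (rule 1 does not apply)
  mekontiyi → mekontizi   [unconditioned shift]
  mekontizi → mehontizi   [intervocalic lenition]
  mehontizi → mehontiz   [apocope]
  mehontiz → mehonsiz   [unconditioned shift]
  giving Satori mehonsiz.
Among the options, 'mehonsiz' alone shows every Satori change applied in order.

mehonsiz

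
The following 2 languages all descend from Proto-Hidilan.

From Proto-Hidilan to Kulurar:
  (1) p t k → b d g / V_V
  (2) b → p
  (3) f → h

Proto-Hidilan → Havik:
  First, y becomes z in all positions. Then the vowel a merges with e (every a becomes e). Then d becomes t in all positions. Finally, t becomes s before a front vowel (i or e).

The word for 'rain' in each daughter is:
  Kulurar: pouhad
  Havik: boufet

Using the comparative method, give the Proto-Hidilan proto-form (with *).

*boufad

Position 5: Kulurar has a, Havik has e. Kulurar preserves a here (none of its changes turn any other segment into a), so the proto-segment is *a.
Position 6: Kulurar has d, Havik has t. Taking the neighbouring segments as reconstructed: Kulurar d can only go back to *d; Havik t could go back to *t or *d — the one source consistent with every daughter is *d.
Continuing position by position gives *boufad; check it forward:
Kulurar: *boufad > poufad > pouhad  (by unconditioned shift, unconditioned shift)
Havik: *boufad > boufed > boufet  (by vowel merger, unconditioned shift)
Only *boufad yields all of Kulurar pouhad, Havik boufet.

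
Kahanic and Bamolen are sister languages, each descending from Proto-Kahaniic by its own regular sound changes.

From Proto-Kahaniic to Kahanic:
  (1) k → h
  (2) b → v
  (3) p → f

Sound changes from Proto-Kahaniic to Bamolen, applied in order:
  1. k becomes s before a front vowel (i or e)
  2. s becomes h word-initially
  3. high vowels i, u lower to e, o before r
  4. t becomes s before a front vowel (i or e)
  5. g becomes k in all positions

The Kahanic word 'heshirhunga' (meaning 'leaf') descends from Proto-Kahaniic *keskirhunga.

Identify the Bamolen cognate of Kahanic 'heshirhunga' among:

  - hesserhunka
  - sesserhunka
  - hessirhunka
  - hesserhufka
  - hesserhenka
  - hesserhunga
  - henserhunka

Bamolen: *keskirhunga
  keskirhunga → sessirhunga   [palatalisation]
  sessirhunga → hessirhunga   [debuccalisation]
  hessirhunga → hesserhunga   [pre-rhotic lowering]
  hesserhunga (rule 4 does not apply)
  hesserhunga → hesserhunka   [unconditioned shift]
  giving Bamolen hesserhunka.
The other candidates each miss or misapply at least one Bamolen change.

hesserhunka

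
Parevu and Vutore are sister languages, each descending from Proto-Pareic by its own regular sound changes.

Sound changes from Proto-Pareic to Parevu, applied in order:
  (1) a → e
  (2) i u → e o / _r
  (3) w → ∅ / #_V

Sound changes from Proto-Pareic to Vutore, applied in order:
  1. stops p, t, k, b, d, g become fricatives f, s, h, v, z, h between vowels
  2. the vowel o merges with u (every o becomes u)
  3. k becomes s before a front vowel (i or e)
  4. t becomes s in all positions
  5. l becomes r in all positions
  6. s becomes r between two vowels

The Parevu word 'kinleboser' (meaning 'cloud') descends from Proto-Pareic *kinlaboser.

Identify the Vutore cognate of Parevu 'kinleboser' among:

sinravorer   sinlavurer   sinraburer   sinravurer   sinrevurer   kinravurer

Vutore: *kinlaboser
  kinlaboser → kinlavoser   [intervocalic lenition]
  kinlavoser → kinlavuser   [vowel merger]
  kinlavuser → sinlavuser   [palatalisation]
  sinlavuser (rule 4 does not apply)
  sinlavuser → sinravuser   [unconditioned shift]
  sinravuser → sinravurer   [rhotacism]
  giving Vutore sinravurer.
Only 'sinravurer' matches the regular Vutore development of *kinlaboser.

sinravurer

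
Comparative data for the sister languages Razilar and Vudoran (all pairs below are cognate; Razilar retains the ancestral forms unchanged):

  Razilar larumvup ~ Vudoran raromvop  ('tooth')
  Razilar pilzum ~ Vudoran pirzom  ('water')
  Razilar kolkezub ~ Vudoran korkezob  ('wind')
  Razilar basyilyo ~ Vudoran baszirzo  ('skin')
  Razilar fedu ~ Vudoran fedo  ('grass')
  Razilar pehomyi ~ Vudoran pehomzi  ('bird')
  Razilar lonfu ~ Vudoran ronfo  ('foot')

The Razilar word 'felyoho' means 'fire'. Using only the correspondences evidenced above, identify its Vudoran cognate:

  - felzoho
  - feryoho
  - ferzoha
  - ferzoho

pilzum ~ pirzom, kolkezub ~ korkezob — Razilar l corresponds to Vudoran r after a vowel, before a consonant other than r, m, n, p, b, f, v.
basyilyo ~ baszirzo — Razilar y corresponds to Vudoran z after a consonant, before a back vowel.
Applying these to Razilar 'felyoho':
  felyoho → feryoho   (l→r after a vowel, before a consonant other than r, m, n, p, b, f, v)
  feryoho → ferzoho   (y→z after a consonant, before a back vowel)
So the Vudoran cognate is 'ferzoho'.

ferzoho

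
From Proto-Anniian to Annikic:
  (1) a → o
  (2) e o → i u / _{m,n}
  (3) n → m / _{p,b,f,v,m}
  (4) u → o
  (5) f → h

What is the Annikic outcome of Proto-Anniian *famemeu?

homimeo

Annikic: start from *famemeu.
  rule 1 (vowel merger): famemeu → fomemeu
  rule 2 (pre-nasal raising): fomemeu → fumimeu
  rule 3: no change — fumimeu
  rule 4 (vowel merger): fumimeu → fomimeo
  rule 5 (unconditioned shift): fomimeo → homimeo
  ⇒ Annikic homimeo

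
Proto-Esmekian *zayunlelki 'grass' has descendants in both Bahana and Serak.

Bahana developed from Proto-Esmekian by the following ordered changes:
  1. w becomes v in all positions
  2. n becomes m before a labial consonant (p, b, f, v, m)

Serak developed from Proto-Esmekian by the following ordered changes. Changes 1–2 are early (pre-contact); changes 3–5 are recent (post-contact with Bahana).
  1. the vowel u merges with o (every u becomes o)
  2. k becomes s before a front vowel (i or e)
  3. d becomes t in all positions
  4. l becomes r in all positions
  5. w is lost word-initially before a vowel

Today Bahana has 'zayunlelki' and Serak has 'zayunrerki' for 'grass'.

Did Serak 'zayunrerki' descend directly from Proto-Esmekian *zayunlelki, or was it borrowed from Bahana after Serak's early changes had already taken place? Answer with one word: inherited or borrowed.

If inherited, *zayunlelki would pass through all of Serak's changes:
Serak: *zayunlelki
  zayunlelki → zayonlelki   [vowel merger]
  zayonlelki → zayonlelsi   [palatalisation]
  zayonlelsi (rule 3 does not apply)
  zayonlelsi → zayonrersi   [unconditioned shift]
  zayonrersi (rule 5 does not apply)
  giving Serak zayonrersi.
If borrowed from Bahana 'zayunlelki' after the early changes, it would undergo only the recent ones:
  rule 3 (unconditioned shift): no change (zayunlelki)
  rule 4 (unconditioned shift): zayunlelki → zayunrerki
  rule 5 (glide loss): no change (zayunrerki)
  ⇒ as a loan: zayunrerki
Serak 'zayunrerki' matches the loan outcome 'zayunrerki', not the inherited 'zayonrersi' — it skipped the early Serak changes, so it was borrowed from Bahana.

borrowed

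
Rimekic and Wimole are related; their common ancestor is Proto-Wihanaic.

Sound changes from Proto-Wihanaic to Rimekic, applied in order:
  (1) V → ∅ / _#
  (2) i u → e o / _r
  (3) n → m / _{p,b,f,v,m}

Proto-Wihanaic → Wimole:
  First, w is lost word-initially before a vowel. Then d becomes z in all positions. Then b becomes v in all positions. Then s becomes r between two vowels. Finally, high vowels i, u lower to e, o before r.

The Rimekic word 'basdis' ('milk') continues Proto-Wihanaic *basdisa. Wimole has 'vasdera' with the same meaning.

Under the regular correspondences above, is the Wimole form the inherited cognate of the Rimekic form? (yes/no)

no

Derive the expected Wimole reflex of *basdisa:
Wimole: *basdisa > baszisa > vaszisa > vaszira > vaszera  (by unconditioned shift, unconditioned shift, rhotacism, pre-rhotic lowering)
The regular Wimole reflex would be 'vaszera', but the attested form is 'vasdera'. The correspondence is irregular, so they are not cognates (the Wimole form has a different source).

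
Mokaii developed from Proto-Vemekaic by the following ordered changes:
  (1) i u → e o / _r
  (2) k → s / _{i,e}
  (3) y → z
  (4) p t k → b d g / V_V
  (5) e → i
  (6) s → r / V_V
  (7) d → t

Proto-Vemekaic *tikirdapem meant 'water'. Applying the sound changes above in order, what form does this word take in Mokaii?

Mokaii: *tikirdapem > tikerdapem > tiserdapem > tiserdabem > tisirdabim > tirirdabim > tirirtabim  (by pre-rhotic lowering, palatalisation, intervocalic voicing, vowel merger, rhotacism, unconditioned shift)

tirirtabim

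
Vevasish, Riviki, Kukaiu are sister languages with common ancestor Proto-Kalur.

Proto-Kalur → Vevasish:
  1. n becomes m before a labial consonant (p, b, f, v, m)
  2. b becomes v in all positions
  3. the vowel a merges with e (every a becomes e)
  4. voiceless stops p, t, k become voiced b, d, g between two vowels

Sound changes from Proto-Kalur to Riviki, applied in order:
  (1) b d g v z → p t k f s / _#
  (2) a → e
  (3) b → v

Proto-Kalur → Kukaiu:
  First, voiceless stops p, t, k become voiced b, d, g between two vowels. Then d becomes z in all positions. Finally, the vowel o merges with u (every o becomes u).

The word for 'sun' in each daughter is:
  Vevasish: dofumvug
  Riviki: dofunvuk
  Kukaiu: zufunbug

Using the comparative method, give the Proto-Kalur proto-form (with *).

*dofunbug

Position 6: Vevasish has v, Riviki has v, Kukaiu has b. Taking the neighbouring segments as reconstructed: Vevasish v could go back to *b or *v; Riviki v could go back to *b or *v; Kukaiu b can only go back to *b — the one source consistent with every daughter is *b.
Position 1: Vevasish has d, Riviki has d, Kukaiu has z. Riviki preserves d here (none of its changes turn any other segment into d), so the proto-segment is *d.
Position 2: Vevasish has o, Riviki has o, Kukaiu has u. Vevasish preserves o here (none of its changes turn any other segment into o), so the proto-segment is *o.
Verify the candidate proto-form against each daughter:
Vevasish: *dofunbug > dofumbug > dofumvug  (by nasal place assimilation, unconditioned shift)
Riviki: start from *dofunbug.
  rule 1 (final devoicing): dofunbug → dofunbuk
  rule 2: no change — dofunbuk
  rule 3 (unconditioned shift): dofunbuk → dofunvuk
  ⇒ Riviki dofunvuk
Kukaiu: *dofunbug
  dofunbug (rule 1 does not apply)
  dofunbug → zofunbug   [unconditioned shift]
  zofunbug → zufunbug   [vowel merger]
  giving Kukaiu zufunbug.
No other proto-form is consistent with every reflex, so the reconstruction is *dofunbug.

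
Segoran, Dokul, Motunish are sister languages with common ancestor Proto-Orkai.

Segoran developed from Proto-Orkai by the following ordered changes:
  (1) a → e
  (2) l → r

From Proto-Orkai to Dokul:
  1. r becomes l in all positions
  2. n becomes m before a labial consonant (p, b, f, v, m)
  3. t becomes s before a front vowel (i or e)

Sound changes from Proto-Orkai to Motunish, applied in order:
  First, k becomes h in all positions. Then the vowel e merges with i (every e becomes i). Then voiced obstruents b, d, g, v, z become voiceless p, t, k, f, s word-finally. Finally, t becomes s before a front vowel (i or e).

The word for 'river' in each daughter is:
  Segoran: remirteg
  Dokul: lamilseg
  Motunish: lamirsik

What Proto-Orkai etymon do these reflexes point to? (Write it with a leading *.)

Position 5: Segoran has r, Dokul has l, Motunish has r. Motunish preserves r here (none of its changes turn any other segment into r), so the proto-segment is *r.
Position 2: Segoran has e, Dokul has a, Motunish has a. Dokul preserves a here (none of its changes turn any other segment into a), so the proto-segment is *a.
This points to *lamirteg. Verify forward in each daughter:
Segoran: *lamirteg > lemirteg > remirteg  (by vowel merger, unconditioned shift)
Dokul: start from *lamirteg.
  rule 1 (unconditioned shift): lamirteg → lamilteg
  rule 2: no change — lamilteg
  rule 3 (palatalisation): lamilteg → lamilseg
  ⇒ Dokul lamilseg
Motunish: *lamirteg > lamirtig > lamirtik > lamirsik  (by vowel merger, final devoicing, palatalisation)
*lamirteg is the unique common source.

*lamirteg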